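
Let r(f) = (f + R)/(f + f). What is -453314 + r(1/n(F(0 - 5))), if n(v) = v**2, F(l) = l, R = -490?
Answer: -918877/2 ≈ -4.5944e+5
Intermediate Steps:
r(f) = (-490 + f)/(2*f) (r(f) = (f - 490)/(f + f) = (-490 + f)/((2*f)) = (-490 + f)*(1/(2*f)) = (-490 + f)/(2*f))
-453314 + r(1/n(F(0 - 5))) = -453314 + (-490 + 1/((0 - 5)**2))/(2*(1/((0 - 5)**2))) = -453314 + (-490 + 1/((-5)**2))/(2*(1/((-5)**2))) = -453314 + (-490 + 1/25)/(2*(1/25)) = -453314 + (1/2)*25*(-12249/25) = -453314 - 12249/2 = -918877/2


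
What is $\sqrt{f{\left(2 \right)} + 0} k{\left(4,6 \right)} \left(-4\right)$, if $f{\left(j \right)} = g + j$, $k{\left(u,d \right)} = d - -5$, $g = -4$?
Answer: $- 44 i \sqrt{2} \approx - 62.225 i$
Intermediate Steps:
$k{\left(u,d \right)} = 5 + d$ ($k{\left(u,d \right)} = d + 5 = 5 + d$)
$f{\left(j \right)} = -4 + j$
$\sqrt{f{\left(2 \right)} + 0} k{\left(4,6 \right)} \left(-4\right) = \sqrt{\left(-4 + 2\right) + 0} \left(5 + 6\right) \left(-4\right) = \sqrt{-2 + 0} \cdot 11 \left(-4\right) = \sqrt{-2} \cdot 11 \left(-4\right) = i \sqrt{2} \cdot 11 \left(-4\right) = 11 i \sqrt{2} \left(-4\right) = - 44 i \sqrt{2}$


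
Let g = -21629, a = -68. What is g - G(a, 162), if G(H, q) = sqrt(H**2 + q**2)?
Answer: -21629 - 2*sqrt(7717) ≈ -21805.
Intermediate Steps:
g - G(a, 162) = -21629 - sqrt((-68)**2 + 162**2) = -21629 - sqrt(4624 + 26244) = -21629 - sqrt(30868) = -21629 - 2*sqrt(7717)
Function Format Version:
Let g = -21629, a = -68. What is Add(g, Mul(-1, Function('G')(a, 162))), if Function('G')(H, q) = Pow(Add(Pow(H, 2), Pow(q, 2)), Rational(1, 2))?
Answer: Add(-21629, Mul(-2, Pow(7717, Rational(1, 2)))) ≈ -21805.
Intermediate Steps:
Add(g, Mul(-1, Function('G')(a, 162))) = Add(-21629, Mul(-1, Pow(Add(Pow(-68, 2), Pow(162, 2)), Rational(1, 2)))) = Add(-21629, Mul(-1, Pow(Add(4624, 26244), Rational(1, 2)))) = Add(-21629, Mul(-1, Pow(30868, Rational(1, 2)))) = Add(-21629, Mul(-1, Mul(2, Pow(7717, Rational(1, 2))))) = Add(-21629, Mul(-2, Pow(7717, Rational(1, 2))))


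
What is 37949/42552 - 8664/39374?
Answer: 562766699/837721224 ≈ 0.67178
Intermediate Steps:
37949/42552 - 8664/39374 = 37949*(1/42552) - 8664*1/39374 = 37949/42552 - 4332/19687 = 562766699/837721224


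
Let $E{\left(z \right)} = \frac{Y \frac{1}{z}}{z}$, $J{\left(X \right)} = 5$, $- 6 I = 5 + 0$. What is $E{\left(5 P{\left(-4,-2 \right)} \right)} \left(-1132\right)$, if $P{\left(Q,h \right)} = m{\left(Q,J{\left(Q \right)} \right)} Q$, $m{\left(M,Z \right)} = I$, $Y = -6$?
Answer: $\frac{15282}{625} \approx 24.451$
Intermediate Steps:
$I = - \frac{5}{6}$ ($I = - \frac{5 + 0}{6} = \left(- \frac{1}{6}\right) 5 = - \frac{5}{6} \approx -0.83333$)
$m{\left(M,Z \right)} = - \frac{5}{6}$
$P{\left(Q,h \right)} = - \frac{5 Q}{6}$
$E{\left(z \right)} = - \frac{6}{z^{2}}$ ($E{\left(z \right)} = \frac{\left(-6\right) \frac{1}{z}}{z} = - \frac{6}{z^{2}}$)
$E{\left(5 P{\left(-4,-2 \right)} \right)} \left(-1132\right) = - \frac{6}{\frac{2500}{9}} \left(-1132\right) = \left(-6\right) \frac{9}{2500} \left(-1132\right) = \left(- \frac{27}{1250}\right) \left(-1132\right) = \frac{15282}{625}$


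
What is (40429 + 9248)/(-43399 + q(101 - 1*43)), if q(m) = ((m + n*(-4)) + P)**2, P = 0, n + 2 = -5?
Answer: -16559/12001 ≈ -1.3798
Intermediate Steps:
n = -7 (n = -2 - 5 = -7)
q(m) = (28 + m)**2 (q(m) = ((m - 7*(-4)) + 0)**2 = ((m + 28) + 0)**2 = ((28 + m) + 0)**2 = (28 + m)**2)
(40429 + 9248)/(-43399 + q(101 - 1*43)) = (40429 + 9248)/(-43399 + (28 + (101 - 1*43))**2) = 49677/(-43399 + (28 + (101 - 43))**2) = 49677/(-43399 + (28 + 58)**2) = 49677/(-43399 + 86**2) = 49677/(-43399 + 7396) = 49677/(-36003) = 49677*(-1/36003) = -16559/12001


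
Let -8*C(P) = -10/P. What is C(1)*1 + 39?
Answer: 161/4 ≈ 40.250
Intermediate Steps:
C(P) = 5/(4*P) (C(P) = -(-5)/(4*P) = 5/(4*P))
C(1)*1 + 39 = ((5/4)/1)*1 + 39 = ((5/4)*1)*1 + 39 = (5/4)*1 + 39 = 5/4 + 39 = 161/4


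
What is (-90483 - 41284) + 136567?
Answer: 4800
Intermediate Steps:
(-90483 - 41284) + 136567 = -131767 + 136567 = 4800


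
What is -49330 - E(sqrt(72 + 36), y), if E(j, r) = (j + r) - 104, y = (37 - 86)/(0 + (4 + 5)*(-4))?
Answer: -1772185/36 - 6*sqrt(3) ≈ -49238.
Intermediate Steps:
y = 49/36 (y = -49/(0 + 9*(-4)) = -49/(0 - 36) = -49/(-36) = -49*(-1/36) = 49/36 ≈ 1.3611)
E(j, r) = -104 + j + r
-49330 - E(sqrt(72 + 36), y) = -49330 - (-104 + sqrt(72 + 36) + 49/36) = -49330 - (-104 + sqrt(108) + 49/36) = -49330 - (-104 + 6*sqrt(3) + 49/36) = -49330 - (-3695/36 + 6*sqrt(3)) = -49330 + (3695/36 - 6*sqrt(3)) = -1772185/36 - 6*sqrt(3)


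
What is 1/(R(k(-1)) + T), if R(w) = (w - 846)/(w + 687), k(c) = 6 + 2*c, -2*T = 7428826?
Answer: -691/2566660225 ≈ -2.6922e-7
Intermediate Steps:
T = -3714413 (T = -½*7428826 = -3714413)
R(w) = (-846 + w)/(687 + w)
1/(R(k(-1)) + T) = 1/((-846 + (6 + 2*(-1)))/(687 + (6 + 2*(-1))) - 3714413) = 1/((-846 + (6 - 2))/(687 + (6 - 2)) - 3714413) = 1/((-846 + 4)/(687 + 4) - 3714413) = 1/(-842/691 - 3714413) = 1/(-2566660225/691) = -691/2566660225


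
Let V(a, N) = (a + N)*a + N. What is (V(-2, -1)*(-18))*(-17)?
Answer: 1530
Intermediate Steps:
V(a, N) = N + a*(N + a) (V(a, N) = (N + a)*a + N = a*(N + a) + N = N + a*(N + a))
(V(-2, -1)*(-18))*(-17) = ((-1 + (-2)**2 - 1*(-2))*(-18))*(-17) = ((-1 + 4 + 2)*(-18))*(-17) = (5*(-18))*(-17) = -90*(-17) = 1530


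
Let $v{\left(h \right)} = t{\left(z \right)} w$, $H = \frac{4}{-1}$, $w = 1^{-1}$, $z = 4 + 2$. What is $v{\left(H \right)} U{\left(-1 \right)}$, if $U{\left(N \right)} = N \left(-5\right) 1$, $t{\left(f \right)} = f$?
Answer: $30$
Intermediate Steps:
$z = 6$
$U{\left(N \right)} = - 5 N$ ($U{\left(N \right)} = - 5 N 1 = - 5 N$)
$w = 1$
$H = -4$ ($H = 4 \left(-1\right) = -4$)
$v{\left(h \right)} = 6$ ($v{\left(h \right)} = 6 \cdot 1 = 6$)
$v{\left(H \right)} U{\left(-1 \right)} = 6 \left(\left(-5\right) \left(-1\right)\right) = 6 \cdot 5 = 30$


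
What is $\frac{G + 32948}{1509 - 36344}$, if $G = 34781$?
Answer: $- \frac{67729}{34835} \approx -1.9443$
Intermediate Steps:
$\frac{G + 32948}{1509 - 36344} = \frac{34781 + 32948}{1509 - 36344} = \frac{67729}{-34835} = 67729 \left(- \frac{1}{34835}\right) = - \frac{67729}{34835}$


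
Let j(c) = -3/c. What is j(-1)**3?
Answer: 27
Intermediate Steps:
j(-1)**3 = (-3/(-1))**3 = (-3*(-1))**3 = 3**3 = 27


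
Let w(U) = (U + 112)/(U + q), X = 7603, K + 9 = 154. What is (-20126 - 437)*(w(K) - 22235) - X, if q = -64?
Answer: 37028782171/81 ≈ 4.5715e+8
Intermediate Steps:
K = 145 (K = -9 + 154 = 145)
w(U) = (112 + U)/(-64 + U) (w(U) = (U + 112)/(U - 64) = (112 + U)/(-64 + U))
(-20126 - 437)*(w(K) - 22235) - X = (-20126 - 437)*((112 + 145)/(-64 + 145) - 22235) - 1*7603 = -20563*(257/81 - 22235) - 7603 = -20563*(-1800778/81) - 7603 = 37029398014/81 - 7603 = 37028782171/81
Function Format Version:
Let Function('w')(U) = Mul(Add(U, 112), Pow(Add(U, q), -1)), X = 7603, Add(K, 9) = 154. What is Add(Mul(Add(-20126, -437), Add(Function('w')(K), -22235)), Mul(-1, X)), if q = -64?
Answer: Rational(37028782171, 81) ≈ 4.5715e+8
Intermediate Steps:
K = 145 (K = Add(-9, 154) = 145)
Function('w')(U) = Mul(Pow(Add(-64, U), -1), Add(112, U)) (Function('w')(U) = Mul(Add(U, 112), Pow(Add(U, -64), -1)) = Mul(Add(112, U), Pow(Add(-64, U), -1)) = Mul(Pow(Add(-64, U), -1), Add(112, U)))
Add(Mul(Add(-20126, -437), Add(Function('w')(K), -22235)), Mul(-1, X)) = Add(Mul(Add(-20126, -437), Add(Mul(Pow(Add(-64, 145), -1), Add(112, 145)), -22235)), Mul(-1, 7603)) = Add(Mul(-20563, Add(Mul(Pow(81, -1), 257), -22235)), -7603) = Add(Mul(-20563, Add(Mul(Rational(1, 81), 257), -22235)), -7603) = Add(Mul(-20563, Add(Rational(257, 81), -22235)), -7603) = Add(Mul(-20563, Rational(-1800778, 81)), -7603) = Add(Rational(37029398014, 81), -7603) = Rational(37028782171, 81)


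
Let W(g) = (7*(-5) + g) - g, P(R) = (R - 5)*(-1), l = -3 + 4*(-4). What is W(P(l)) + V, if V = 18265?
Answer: 18230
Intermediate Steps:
l = -19 (l = -3 - 16 = -19)
P(R) = 5 - R (P(R) = (-5 + R)*(-1) = 5 - R)
W(g) = -35 (W(g) = (-35 + g) - g = -35)
W(P(l)) + V = -35 + 18265 = 18230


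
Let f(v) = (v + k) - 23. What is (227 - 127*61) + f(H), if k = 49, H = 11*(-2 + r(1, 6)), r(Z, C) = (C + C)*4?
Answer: -6988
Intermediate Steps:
r(Z, C) = 8*C (r(Z, C) = (2*C)*4 = 8*C)
H = 506 (H = 11*(-2 + 8*6) = 11*(-2 + 48) = 11*46 = 506)
f(v) = 26 + v (f(v) = (v + 49) - 23 = (49 + v) - 23 = 26 + v)
(227 - 127*61) + f(H) = (227 - 127*61) + (26 + 506) = (227 - 7747) + 532 = -7520 + 532 = -6988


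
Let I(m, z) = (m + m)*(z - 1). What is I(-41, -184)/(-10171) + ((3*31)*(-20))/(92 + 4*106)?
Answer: -2228815/437353 ≈ -5.0961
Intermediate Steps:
I(m, z) = 2*m*(-1 + z) (I(m, z) = (2*m)*(-1 + z) = 2*m*(-1 + z))
I(-41, -184)/(-10171) + ((3*31)*(-20))/(92 + 4*106) = (2*(-41)*(-1 - 184))/(-10171) + ((3*31)*(-20))/(92 + 4*106) = (2*(-41)*(-185))*(-1/10171) + (93*(-20))/(92 + 424) = 15170*(-1/10171) - 1860/516 = -15170/10171 - 1860*1/516 = -15170/10171 - 155/43 = -2228815/437353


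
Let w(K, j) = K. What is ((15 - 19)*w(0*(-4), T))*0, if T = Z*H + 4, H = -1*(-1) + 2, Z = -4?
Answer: 0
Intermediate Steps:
H = 3 (H = 1 + 2 = 3)
T = -8 (T = -4*3 + 4 = -12 + 4 = -8)
((15 - 19)*w(0*(-4), T))*0 = ((15 - 19)*(0*(-4)))*0 = -4*0*0 = 0*0 = 0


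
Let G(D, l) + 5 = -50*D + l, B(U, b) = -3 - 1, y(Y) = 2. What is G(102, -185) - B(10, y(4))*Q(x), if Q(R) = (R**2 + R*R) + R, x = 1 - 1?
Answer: -5290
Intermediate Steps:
B(U, b) = -4
G(D, l) = -5 + l - 50*D (G(D, l) = -5 + (-50*D + l) = -5 + (l - 50*D) = -5 + l - 50*D)
x = 0
Q(R) = R + 2*R**2 (Q(R) = (R**2 + R**2) + R = 2*R**2 + R = R + 2*R**2)
G(102, -185) - B(10, y(4))*Q(x) = (-5 - 185 - 50*102) - (-4)*0*(1 + 2*0) = (-5 - 185 - 5100) - (-4)*0*(1 + 0) = -5290 - (-4)*0*1 = -5290 - (-4)*0 = -5290 - 1*0 = -5290 + 0 = -5290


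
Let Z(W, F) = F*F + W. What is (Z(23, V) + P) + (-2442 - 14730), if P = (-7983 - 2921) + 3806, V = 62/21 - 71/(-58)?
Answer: -35945128859/1483524 ≈ -24230.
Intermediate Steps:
V = 5087/1218 (V = 62*(1/21) - 71*(-1/58) = 62/21 + 71/58 = 5087/1218 ≈ 4.1765)
P = -7098 (P = -10904 + 3806 = -7098)
Z(W, F) = W + F² (Z(W, F) = F² + W = W + F²)
(Z(23, V) + P) + (-2442 - 14730) = ((23 + (5087/1218)²) - 7098) + (-2442 - 14730) = ((23 + 25877569/1483524) - 7098) - 17172 = (59998621/1483524 - 7098) - 17172 = -10470054731/1483524 - 17172 = -35945128859/1483524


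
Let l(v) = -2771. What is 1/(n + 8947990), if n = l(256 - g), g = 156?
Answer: 1/8945219 ≈ 1.1179e-7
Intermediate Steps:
n = -2771
1/(n + 8947990) = 1/(-2771 + 8947990) = 1/8945219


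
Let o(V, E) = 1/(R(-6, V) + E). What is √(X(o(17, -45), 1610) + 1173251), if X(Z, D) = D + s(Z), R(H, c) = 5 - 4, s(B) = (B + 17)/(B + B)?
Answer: 5*√187918/2 ≈ 1083.7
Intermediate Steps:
s(B) = (17 + B)/(2*B) (s(B) = (17 + B)/((2*B)) = (17 + B)*(1/(2*B)) = (17 + B)/(2*B))
R(H, c) = 1
o(V, E) = 1/(1 + E)
X(Z, D) = D + (17 + Z)/(2*Z)
√(X(o(17, -45), 1610) + 1173251) = √((½ + 1610 + 17/(2*(1/(1 - 45)))) + 1173251) = √((½ + 1610 + 17/(2*(1/(-44)))) + 1173251) = √((½ + 1610 + 17/(2*(-1/44))) + 1173251) = √((½ + 1610 + (17/2)*(-44)) + 1173251) = √((½ + 1610 - 374) + 1173251) = √(2473/2 + 1173251) = √(2348975/2) = 5*√187918/2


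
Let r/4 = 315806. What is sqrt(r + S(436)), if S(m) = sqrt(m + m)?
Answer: sqrt(1263224 + 2*sqrt(218)) ≈ 1123.9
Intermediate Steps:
r = 1263224 (r = 4*315806 = 1263224)
S(m) = sqrt(2)*sqrt(m) (S(m) = sqrt(2*m) = sqrt(2)*sqrt(m))
sqrt(r + S(436)) = sqrt(1263224 + sqrt(2)*sqrt(436)) = sqrt(1263224 + sqrt(2)*(2*sqrt(109))) = sqrt(1263224 + 2*sqrt(218))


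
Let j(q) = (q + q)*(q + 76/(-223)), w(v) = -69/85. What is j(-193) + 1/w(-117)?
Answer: 1148305955/15387 ≈ 74628.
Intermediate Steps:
w(v) = -69/85 (w(v) = -69*1/85 = -69/85)
j(q) = 2*q*(-76/223 + q) (j(q) = (2*q)*(q + 76*(-1/223)) = (2*q)*(q - 76/223) = (2*q)*(-76/223 + q) = 2*q*(-76/223 + q))
j(-193) + 1/w(-117) = (2/223)*(-193)*(-76 + 223*(-193)) + 1/(-69/85) = (2/223)*(-193)*(-76 - 43039) - 85/69 = (2/223)*(-193)*(-43115) - 85/69 = 16642390/223 - 85/69 = 1148305955/15387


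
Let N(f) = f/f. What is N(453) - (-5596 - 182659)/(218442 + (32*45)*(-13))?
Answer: 387977/199722 ≈ 1.9426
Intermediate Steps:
N(f) = 1
N(453) - (-5596 - 182659)/(218442 + (32*45)*(-13)) = 1 - (-5596 - 182659)/(218442 + (32*45)*(-13)) = 1 - (-188255)/(218442 + 1440*(-13)) = 1 - (-188255)/(218442 - 18720) = 1 - (-188255)/199722 = 1 - 1*(-188255/199722) = 1 + 188255/199722 = 387977/199722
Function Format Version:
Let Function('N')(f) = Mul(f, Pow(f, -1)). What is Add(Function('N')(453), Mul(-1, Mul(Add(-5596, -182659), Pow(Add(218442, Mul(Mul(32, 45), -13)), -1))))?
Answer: Rational(387977, 199722) ≈ 1.9426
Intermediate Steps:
Function('N')(f) = 1
Add(Function('N')(453), Mul(-1, Mul(Add(-5596, -182659), Pow(Add(218442, Mul(Mul(32, 45), -13)), -1)))) = Add(1, Mul(-1, Mul(Add(-5596, -182659), Pow(Add(218442, Mul(Mul(32, 45), -13)), -1)))) = Add(1, Mul(-1, Mul(-188255, Pow(Add(218442, Mul(1440, -13)), -1)))) = Add(1, Mul(-1, Mul(-188255, Pow(Add(218442, -18720), -1)))) = Add(1, Mul(-1, Mul(-188255, Pow(199722, -1)))) = Add(1, Mul(-1, Mul(-188255, Rational(1, 199722)))) = Add(1, Mul(-1, Rational(-188255, 199722))) = Add(1, Rational(188255, 199722)) = Rational(387977, 199722)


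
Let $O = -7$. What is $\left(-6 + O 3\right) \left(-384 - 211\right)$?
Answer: $16065$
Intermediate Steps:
$\left(-6 + O 3\right) \left(-384 - 211\right) = \left(-6 - 21\right) \left(-384 - 211\right) = \left(-6 - 21\right) \left(-595\right) = \left(-27\right) \left(-595\right) = 16065$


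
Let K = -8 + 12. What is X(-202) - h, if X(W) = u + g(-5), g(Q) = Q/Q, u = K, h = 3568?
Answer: -3563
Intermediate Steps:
K = 4
u = 4
g(Q) = 1
X(W) = 5 (X(W) = 4 + 1 = 5)
X(-202) - h = 5 - 1*3568 = 5 - 3568 = -3563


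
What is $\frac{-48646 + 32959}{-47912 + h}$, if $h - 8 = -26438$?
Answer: $\frac{15687}{74342} \approx 0.21101$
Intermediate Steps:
$h = -26430$ ($h = 8 - 26438 = -26430$)
$\frac{-48646 + 32959}{-47912 + h} = \frac{-48646 + 32959}{-47912 - 26430} = - \frac{15687}{-74342} = \left(-15687\right) \left(- \frac{1}{74342}\right) = \frac{15687}{74342}$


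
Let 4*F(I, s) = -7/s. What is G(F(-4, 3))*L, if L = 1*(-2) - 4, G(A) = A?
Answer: 7/2 ≈ 3.5000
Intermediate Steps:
F(I, s) = -7/(4*s) (F(I, s) = (-7/s)/4 = -7/(4*s))
L = -6 (L = -2 - 4 = -6)
G(F(-4, 3))*L = -7/4/3*(-6) = -7/4*1/3*(-6) = -7/12*(-6) = 7/2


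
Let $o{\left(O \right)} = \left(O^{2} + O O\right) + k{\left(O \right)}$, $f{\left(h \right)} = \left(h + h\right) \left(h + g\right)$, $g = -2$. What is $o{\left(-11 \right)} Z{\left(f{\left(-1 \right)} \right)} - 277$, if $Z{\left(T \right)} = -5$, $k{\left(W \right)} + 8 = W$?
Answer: $-1392$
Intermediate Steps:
$k{\left(W \right)} = -8 + W$
$f{\left(h \right)} = 2 h \left(-2 + h\right)$ ($f{\left(h \right)} = \left(h + h\right) \left(h - 2\right) = 2 h \left(-2 + h\right)$)
$o{\left(O \right)} = -8 + O + 2 O^{2}$ ($o{\left(O \right)} = \left(O^{2} + O O\right) + \left(-8 + O\right) = \left(O^{2} + O^{2}\right) + \left(-8 + O\right) = 2 O^{2} + \left(-8 + O\right) = -8 + O + 2 O^{2}$)
$o{\left(-11 \right)} Z{\left(f{\left(-1 \right)} \right)} - 277 = \left(-8 - 11 + 2 \left(-11\right)^{2}\right) \left(-5\right) - 277 = \left(-8 - 11 + 2 \cdot 121\right) \left(-5\right) - 277 = \left(-8 - 11 + 242\right) \left(-5\right) - 277 = 223 \left(-5\right) - 277 = -1115 - 277 = -1392$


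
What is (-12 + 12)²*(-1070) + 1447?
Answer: 1447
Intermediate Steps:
(-12 + 12)²*(-1070) + 1447 = 0²*(-1070) + 1447 = 0*(-1070) + 1447 = 0 + 1447 = 1447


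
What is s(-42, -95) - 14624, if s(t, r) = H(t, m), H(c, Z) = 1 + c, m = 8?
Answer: -14665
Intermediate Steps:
s(t, r) = 1 + t
s(-42, -95) - 14624 = (1 - 42) - 14624 = -41 - 14624 = -14665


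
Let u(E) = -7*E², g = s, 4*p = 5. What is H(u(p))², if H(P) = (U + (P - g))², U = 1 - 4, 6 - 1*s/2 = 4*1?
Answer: 6784652161/65536 ≈ 1.0353e+5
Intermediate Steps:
p = 5/4 (p = (¼)*5 = 5/4 ≈ 1.2500)
s = 4 (s = 12 - 8 = 4)
g = 4
U = -3
H(P) = (-7 + P)² (H(P) = (-3 + (P - 1*4))² = (-3 + (P - 4))² = (-3 + (-4 + P))² = (-7 + P)²)
H(u(p))² = ((-7 - 7*(5/4)²)²)² = ((-7 - 7*25/16)²)² = ((-7 - 175/16)²)² = ((-287/16)²)² = (82369/256)² = 6784652161/65536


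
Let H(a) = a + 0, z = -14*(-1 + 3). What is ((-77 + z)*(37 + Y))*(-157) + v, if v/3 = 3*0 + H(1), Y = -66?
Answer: -478062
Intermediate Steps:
z = -28 (z = -14*2 = -28)
H(a) = a
v = 3 (v = 3*(3*0 + 1) = 3*(0 + 1) = 3*1 = 3)
((-77 + z)*(37 + Y))*(-157) + v = ((-77 - 28)*(37 - 66))*(-157) + 3 = -105*(-29)*(-157) + 3 = 3045*(-157) + 3 = -478065 + 3 = -478062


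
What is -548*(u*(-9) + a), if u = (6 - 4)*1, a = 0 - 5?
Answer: 12604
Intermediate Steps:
a = -5
u = 2 (u = 2*1 = 2)
-548*(u*(-9) + a) = -548*(2*(-9) - 5) = -548*(-18 - 5) = -548*(-23) = 12604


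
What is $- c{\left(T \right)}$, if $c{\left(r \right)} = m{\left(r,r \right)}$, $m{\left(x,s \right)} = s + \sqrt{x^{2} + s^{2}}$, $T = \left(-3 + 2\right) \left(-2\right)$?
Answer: $-2 - 2 \sqrt{2} \approx -4.8284$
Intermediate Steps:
$T = 2$ ($T = \left(-1\right) \left(-2\right) = 2$)
$m{\left(x,s \right)} = s + \sqrt{s^{2} + x^{2}}$
$c{\left(r \right)} = r + \sqrt{2} \sqrt{r^{2}}$ ($c{\left(r \right)} = r + \sqrt{r^{2} + r^{2}} = r + \sqrt{2 r^{2}} = r + \sqrt{2} \sqrt{r^{2}}$)
$- c{\left(T \right)} = - (2 + \sqrt{2} \sqrt{2^{2}}) = - (2 + \sqrt{2} \sqrt{4}) = - (2 + \sqrt{2} \cdot 2) = - (2 + 2 \sqrt{2}) = -2 - 2 \sqrt{2}$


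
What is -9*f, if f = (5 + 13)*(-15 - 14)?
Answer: 4698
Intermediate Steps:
f = -522 (f = 18*(-29) = -522)
-9*f = -9*(-522) = 4698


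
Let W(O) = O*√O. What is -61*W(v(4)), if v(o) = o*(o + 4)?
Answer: -7808*√2 ≈ -11042.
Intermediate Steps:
v(o) = o*(4 + o)
W(O) = O^(3/2)
-61*W(v(4)) = -61*8*(4 + 4)^(3/2) = -61*128*√2 = -7808*√2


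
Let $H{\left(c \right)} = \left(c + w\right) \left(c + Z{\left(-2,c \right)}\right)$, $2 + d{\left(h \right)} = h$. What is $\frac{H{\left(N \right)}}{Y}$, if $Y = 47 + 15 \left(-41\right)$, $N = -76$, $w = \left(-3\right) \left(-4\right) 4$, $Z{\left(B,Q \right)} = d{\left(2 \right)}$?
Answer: $- \frac{266}{71} \approx -3.7465$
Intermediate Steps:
$d{\left(h \right)} = -2 + h$
$Z{\left(B,Q \right)} = 0$ ($Z{\left(B,Q \right)} = -2 + 2 = 0$)
$w = 48$ ($w = 12 \cdot 4 = 48$)
$H{\left(c \right)} = c \left(48 + c\right)$ ($H{\left(c \right)} = \left(c + 48\right) \left(c + 0\right) = \left(48 + c\right) c = c \left(48 + c\right)$)
$Y = -568$ ($Y = 47 - 615 = -568$)
$\frac{H{\left(N \right)}}{Y} = \frac{\left(-76\right) \left(48 - 76\right)}{-568} = \left(-76\right) \left(-28\right) \left(- \frac{1}{568}\right) = 2128 \left(- \frac{1}{568}\right) = - \frac{266}{71}$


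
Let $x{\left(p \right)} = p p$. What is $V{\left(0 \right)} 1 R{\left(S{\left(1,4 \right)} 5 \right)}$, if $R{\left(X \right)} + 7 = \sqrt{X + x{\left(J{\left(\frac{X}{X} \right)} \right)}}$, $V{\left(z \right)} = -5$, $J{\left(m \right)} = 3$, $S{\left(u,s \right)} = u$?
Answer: $35 - 5 \sqrt{14} \approx 16.292$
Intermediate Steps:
$x{\left(p \right)} = p^{2}$
$R{\left(X \right)} = -7 + \sqrt{9 + X}$ ($R{\left(X \right)} = -7 + \sqrt{X + 3^{2}} = -7 + \sqrt{X + 9} = -7 + \sqrt{9 + X}$)
$V{\left(0 \right)} 1 R{\left(S{\left(1,4 \right)} 5 \right)} = \left(-5\right) 1 \left(-7 + \sqrt{9 + 1 \cdot 5}\right) = - 5 \left(-7 + \sqrt{9 + 5}\right) = - 5 \left(-7 + \sqrt{14}\right) = 35 - 5 \sqrt{14}$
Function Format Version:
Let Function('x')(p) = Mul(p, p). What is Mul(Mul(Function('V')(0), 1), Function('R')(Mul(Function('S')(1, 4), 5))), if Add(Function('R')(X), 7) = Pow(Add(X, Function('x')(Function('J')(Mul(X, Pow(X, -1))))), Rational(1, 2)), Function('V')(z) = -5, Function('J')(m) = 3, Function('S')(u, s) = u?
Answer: Add(35, Mul(-5, Pow(14, Rational(1, 2)))) ≈ 16.292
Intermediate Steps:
Function('x')(p) = Pow(p, 2)
Function('R')(X) = Add(-7, Pow(Add(9, X), Rational(1, 2))) (Function('R')(X) = Add(-7, Pow(Add(X, Pow(3, 2)), Rational(1, 2))) = Add(-7, Pow(Add(X, 9), Rational(1, 2))) = Add(-7, Pow(Add(9, X), Rational(1, 2))))
Mul(Mul(Function('V')(0), 1), Function('R')(Mul(Function('S')(1, 4), 5))) = Mul(Mul(-5, 1), Add(-7, Pow(Add(9, Mul(1, 5)), Rational(1, 2)))) = Mul(-5, Add(-7, Pow(Add(9, 5), Rational(1, 2)))) = Mul(-5, Add(-7, Pow(14, Rational(1, 2)))) = Add(35, Mul(-5, Pow(14, Rational(1, 2))))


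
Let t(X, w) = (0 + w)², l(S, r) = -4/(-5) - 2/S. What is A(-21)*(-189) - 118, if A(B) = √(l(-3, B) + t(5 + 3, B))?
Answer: -118 - 63*√99555/5 ≈ -4093.6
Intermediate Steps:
l(S, r) = ⅘ - 2/S (l(S, r) = -4*(-⅕) - 2/S = ⅘ - 2/S)
t(X, w) = w²
A(B) = √(22/15 + B²) (A(B) = √((⅘ - 2/(-3)) + B²) = √((⅘ - 2*(-⅓)) + B²) = √((⅘ + ⅔) + B²) = √(22/15 + B²))
A(-21)*(-189) - 118 = (√(330 + 225*(-21)²)/15)*(-189) - 118 = (√(330 + 225*441)/15)*(-189) - 118 = (√(330 + 99225)/15)*(-189) - 118 = (√99555/15)*(-189) - 118 = -63*√99555/5 - 118 = -118 - 63*√99555/5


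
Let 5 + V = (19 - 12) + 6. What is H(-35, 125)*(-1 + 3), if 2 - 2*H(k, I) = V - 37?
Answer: 31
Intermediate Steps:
V = 8 (V = -5 + ((19 - 12) + 6) = -5 + (7 + 6) = -5 + 13 = 8)
H(k, I) = 31/2 (H(k, I) = 1 - (8 - 37)/2 = 1 - ½*(-29) = 1 + 29/2 = 31/2)
H(-35, 125)*(-1 + 3) = 31*(-1 + 3)/2 = (31/2)*2 = 31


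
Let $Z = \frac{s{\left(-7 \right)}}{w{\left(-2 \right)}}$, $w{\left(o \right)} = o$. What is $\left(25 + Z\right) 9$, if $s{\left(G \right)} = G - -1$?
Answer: $252$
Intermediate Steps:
$s{\left(G \right)} = 1 + G$ ($s{\left(G \right)} = G + 1 = 1 + G$)
$Z = 3$ ($Z = \frac{1 - 7}{-2} = \left(-6\right) \left(- \frac{1}{2}\right) = 3$)
$\left(25 + Z\right) 9 = \left(25 + 3\right) 9 = 28 \cdot 9 = 252$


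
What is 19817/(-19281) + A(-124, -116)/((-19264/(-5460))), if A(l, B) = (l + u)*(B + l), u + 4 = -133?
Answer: 14718745294/829083 ≈ 17753.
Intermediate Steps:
u = -137 (u = -4 - 133 = -137)
A(l, B) = (-137 + l)*(B + l) (A(l, B) = (l - 137)*(B + l) = (-137 + l)*(B + l))
19817/(-19281) + A(-124, -116)/((-19264/(-5460))) = 19817/(-19281) + ((-124)² - 137*(-116) - 137*(-124) - 116*(-124))/((-19264/(-5460))) = 19817*(-1/19281) + (15376 + 15892 + 16988 + 14384)/((-19264*(-1/5460))) = -19817/19281 + 62640/(688/195) = -19817/19281 + 62640*(195/688) = -19817/19281 + 763425/43 = 14718745294/829083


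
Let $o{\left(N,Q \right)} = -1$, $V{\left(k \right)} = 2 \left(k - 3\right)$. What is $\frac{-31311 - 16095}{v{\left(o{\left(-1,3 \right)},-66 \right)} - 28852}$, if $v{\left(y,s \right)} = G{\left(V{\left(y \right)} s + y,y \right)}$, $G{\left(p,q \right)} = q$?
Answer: $\frac{47406}{28853} \approx 1.643$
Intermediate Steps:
$V{\left(k \right)} = -6 + 2 k$ ($V{\left(k \right)} = 2 \left(-3 + k\right) = -6 + 2 k$)
$v{\left(y,s \right)} = y$
$\frac{-31311 - 16095}{v{\left(o{\left(-1,3 \right)},-66 \right)} - 28852} = \frac{-31311 - 16095}{-1 - 28852} = - \frac{47406}{-28853} = \left(-47406\right) \left(- \frac{1}{28853}\right) = \frac{47406}{28853}$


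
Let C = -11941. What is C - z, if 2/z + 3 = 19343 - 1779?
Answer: -209695903/17561 ≈ -11941.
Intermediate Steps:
z = 2/17561 (z = 2/(-3 + (19343 - 1779)) = 2/(-3 + 17564) = 2/17561 ≈ 0.00011389)
C - z = -11941 - 1*2/17561 = -11941 - 2/17561 = -209695903/17561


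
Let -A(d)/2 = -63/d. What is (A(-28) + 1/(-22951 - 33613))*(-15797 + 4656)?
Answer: 2835818999/56564 ≈ 50135.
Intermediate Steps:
A(d) = 126/d (A(d) = -(-126)/d = 126/d)
(A(-28) + 1/(-22951 - 33613))*(-15797 + 4656) = (126/(-28) + 1/(-22951 - 33613))*(-15797 + 4656) = (126*(-1/28) + 1/(-56564))*(-11141) = (-9/2 - 1/56564)*(-11141) = -254539/56564*(-11141) = 2835818999/56564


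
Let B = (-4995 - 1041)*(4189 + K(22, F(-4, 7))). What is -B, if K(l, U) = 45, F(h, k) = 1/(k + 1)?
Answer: 25556424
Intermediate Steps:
F(h, k) = 1/(1 + k)
B = -25556424 (B = (-4995 - 1041)*(4189 + 45) = -6036*4234 = -25556424)
-B = -1*(-25556424) = 25556424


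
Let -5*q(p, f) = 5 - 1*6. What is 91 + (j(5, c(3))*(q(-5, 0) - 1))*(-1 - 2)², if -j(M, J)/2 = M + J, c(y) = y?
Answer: 1031/5 ≈ 206.20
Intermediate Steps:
q(p, f) = ⅕ (q(p, f) = -(5 - 1*6)/5 = -(5 - 6)/5 = -⅕*(-1) = ⅕)
j(M, J) = -2*J - 2*M (j(M, J) = -2*(M + J) = -2*(J + M) = -2*J - 2*M)
91 + (j(5, c(3))*(q(-5, 0) - 1))*(-1 - 2)² = 91 + ((-2*3 - 2*5)*(⅕ - 1))*(-1 - 2)² = 91 + ((-6 - 10)*(-⅘))*(-3)² = 91 - 16*(-⅘)*9 = 91 + (64/5)*9 = 91 + 576/5 = 1031/5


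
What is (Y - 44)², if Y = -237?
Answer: 78961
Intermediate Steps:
(Y - 44)² = (-237 - 44)² = (-281)² = 78961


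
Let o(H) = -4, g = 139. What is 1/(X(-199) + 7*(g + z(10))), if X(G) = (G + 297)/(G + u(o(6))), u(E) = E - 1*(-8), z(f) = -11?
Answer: 195/174622 ≈ 0.0011167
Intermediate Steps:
u(E) = 8 + E (u(E) = E + 8 = 8 + E)
X(G) = (297 + G)/(4 + G) (X(G) = (G + 297)/(G + (8 - 4)) = (297 + G)/(G + 4) = (297 + G)/(4 + G))
1/(X(-199) + 7*(g + z(10))) = 1/((297 - 199)/(4 - 199) + 7*(139 - 11)) = 1/(98/(-195) + 7*128) = 1/(-1/195*98 + 896) = 1/(-98/195 + 896) = 1/(174622/195) = 195/174622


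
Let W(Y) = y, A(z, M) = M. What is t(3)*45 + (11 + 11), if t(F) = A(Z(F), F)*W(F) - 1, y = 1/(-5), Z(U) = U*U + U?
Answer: -50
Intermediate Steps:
Z(U) = U + U² (Z(U) = U² + U = U + U²)
y = -⅕ ≈ -0.20000
W(Y) = -⅕
t(F) = -1 - F/5 (t(F) = F*(-⅕) - 1 = -F/5 - 1 = -1 - F/5)
t(3)*45 + (11 + 11) = (-1 - ⅕*3)*45 + (11 + 11) = (-1 - ⅗)*45 + 22 = -8/5*45 + 22 = -72 + 22 = -50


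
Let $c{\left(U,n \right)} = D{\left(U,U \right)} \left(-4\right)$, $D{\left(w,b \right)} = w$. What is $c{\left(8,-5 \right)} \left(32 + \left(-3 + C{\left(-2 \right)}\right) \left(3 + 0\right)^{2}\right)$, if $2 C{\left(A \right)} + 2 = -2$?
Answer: $416$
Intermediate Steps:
$C{\left(A \right)} = -2$ ($C{\left(A \right)} = -1 + \frac{1}{2} \left(-2\right) = -1 - 1 = -2$)
$c{\left(U,n \right)} = - 4 U$ ($c{\left(U,n \right)} = U \left(-4\right) = - 4 U$)
$c{\left(8,-5 \right)} \left(32 + \left(-3 + C{\left(-2 \right)}\right) \left(3 + 0\right)^{2}\right) = \left(-4\right) 8 \left(32 + \left(-3 - 2\right) \left(3 + 0\right)^{2}\right) = - 32 \left(32 - 5 \cdot 3^{2}\right) = - 32 \left(32 - 45\right) = \left(-32\right) \left(-13\right) = 416$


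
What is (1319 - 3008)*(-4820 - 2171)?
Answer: 11807799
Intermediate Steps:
(1319 - 3008)*(-4820 - 2171) = -1689*(-6991) = 11807799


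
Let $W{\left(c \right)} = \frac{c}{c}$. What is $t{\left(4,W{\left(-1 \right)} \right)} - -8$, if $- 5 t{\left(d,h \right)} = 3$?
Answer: $\frac{37}{5} \approx 7.4$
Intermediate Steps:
$W{\left(c \right)} = 1$
$t{\left(d,h \right)} = - \frac{3}{5}$ ($t{\left(d,h \right)} = \left(- \frac{1}{5}\right) 3 = - \frac{3}{5}$)
$t{\left(4,W{\left(-1 \right)} \right)} - -8 = - \frac{3}{5} - -8 = - \frac{3}{5} + 8 = \frac{37}{5}$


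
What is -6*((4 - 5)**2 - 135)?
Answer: 804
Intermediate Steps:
-6*((4 - 5)**2 - 135) = -6*((-1)**2 - 135) = -6*(1 - 135) = -6*(-134) = 804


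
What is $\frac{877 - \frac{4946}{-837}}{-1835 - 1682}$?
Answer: $- \frac{738995}{2943729} \approx -0.25104$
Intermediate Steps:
$\frac{877 - \frac{4946}{-837}}{-1835 - 1682} = \frac{877 - - \frac{4946}{837}}{-3517} = \left(877 + \frac{4946}{837}\right) \left(- \frac{1}{3517}\right) = \frac{738995}{837} \left(- \frac{1}{3517}\right) = - \frac{738995}{2943729}$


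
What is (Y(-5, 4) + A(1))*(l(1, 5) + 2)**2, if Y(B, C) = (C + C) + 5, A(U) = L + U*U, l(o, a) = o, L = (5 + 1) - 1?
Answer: 171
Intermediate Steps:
L = 5 (L = 6 - 1 = 5)
A(U) = 5 + U**2 (A(U) = 5 + U*U = 5 + U**2)
Y(B, C) = 5 + 2*C (Y(B, C) = 2*C + 5 = 5 + 2*C)
(Y(-5, 4) + A(1))*(l(1, 5) + 2)**2 = ((5 + 2*4) + (5 + 1**2))*(1 + 2)**2 = ((5 + 8) + (5 + 1))*3**2 = (13 + 6)*9 = 19*9 = 171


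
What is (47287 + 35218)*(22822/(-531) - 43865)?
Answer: -1923615378185/531 ≈ -3.6226e+9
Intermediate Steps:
(47287 + 35218)*(22822/(-531) - 43865) = 82505*(22822*(-1/531) - 43865) = 82505*(-22822/531 - 43865) = 82505*(-23315137/531) = -1923615378185/531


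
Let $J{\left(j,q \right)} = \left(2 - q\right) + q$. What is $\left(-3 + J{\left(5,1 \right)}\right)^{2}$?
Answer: $1$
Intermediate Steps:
$J{\left(j,q \right)} = 2$
$\left(-3 + J{\left(5,1 \right)}\right)^{2} = \left(-3 + 2\right)^{2} = \left(-1\right)^{2} = 1$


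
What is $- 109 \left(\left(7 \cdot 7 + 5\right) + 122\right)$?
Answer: $-19184$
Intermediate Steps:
$- 109 \left(\left(7 \cdot 7 + 5\right) + 122\right) = - 109 \left(\left(49 + 5\right) + 122\right) = - 109 \left(54 + 122\right) = \left(-109\right) 176 = -19184$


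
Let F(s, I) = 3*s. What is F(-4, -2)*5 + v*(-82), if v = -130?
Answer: 10600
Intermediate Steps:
F(-4, -2)*5 + v*(-82) = (3*(-4))*5 - 130*(-82) = -12*5 + 10660 = -60 + 10660 = 10600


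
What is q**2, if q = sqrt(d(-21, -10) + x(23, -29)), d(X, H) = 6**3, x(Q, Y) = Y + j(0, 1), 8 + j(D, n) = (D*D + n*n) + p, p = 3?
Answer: 183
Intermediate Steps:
j(D, n) = -5 + D**2 + n**2 (j(D, n) = -8 + ((D*D + n*n) + 3) = -8 + ((D**2 + n**2) + 3) = -8 + (3 + D**2 + n**2) = -5 + D**2 + n**2)
x(Q, Y) = -4 + Y (x(Q, Y) = Y + (-5 + 0**2 + 1**2) = Y + (-5 + 0 + 1) = Y - 4 = -4 + Y)
d(X, H) = 216
q = sqrt(183) (q = sqrt(216 + (-4 - 29)) = sqrt(216 - 33) = sqrt(183) ≈ 13.528)
q**2 = (sqrt(183))**2 = 183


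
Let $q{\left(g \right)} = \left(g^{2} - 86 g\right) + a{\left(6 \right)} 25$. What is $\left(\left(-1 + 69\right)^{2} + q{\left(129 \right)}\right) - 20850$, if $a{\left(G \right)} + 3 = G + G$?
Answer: $-10454$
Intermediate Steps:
$a{\left(G \right)} = -3 + 2 G$ ($a{\left(G \right)} = -3 + \left(G + G\right) = -3 + 2 G$)
$q{\left(g \right)} = 225 + g^{2} - 86 g$ ($q{\left(g \right)} = \left(g^{2} - 86 g\right) + \left(-3 + 2 \cdot 6\right) 25 = \left(g^{2} - 86 g\right) + \left(-3 + 12\right) 25 = \left(g^{2} - 86 g\right) + 9 \cdot 25 = \left(g^{2} - 86 g\right) + 225 = 225 + g^{2} - 86 g$)
$\left(\left(-1 + 69\right)^{2} + q{\left(129 \right)}\right) - 20850 = \left(\left(-1 + 69\right)^{2} + \left(225 + 129^{2} - 11094\right)\right) - 20850 = \left(68^{2} + \left(225 + 16641 - 11094\right)\right) - 20850 = \left(4624 + 5772\right) - 20850 = 10396 - 20850 = -10454$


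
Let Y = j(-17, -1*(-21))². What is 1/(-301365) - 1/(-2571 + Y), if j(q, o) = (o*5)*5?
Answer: -191473/27429639570 ≈ -6.9805e-6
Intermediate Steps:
j(q, o) = 25*o (j(q, o) = (5*o)*5 = 25*o)
Y = 275625 (Y = (25*(-1*(-21)))² = (25*21)² = 525² = 275625)
1/(-301365) - 1/(-2571 + Y) = 1/(-301365) - 1/(-2571 + 275625) = -1/301365 - 1/273054 = -191473/27429639570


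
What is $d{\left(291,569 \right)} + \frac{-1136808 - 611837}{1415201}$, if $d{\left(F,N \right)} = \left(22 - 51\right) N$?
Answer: $- \frac{23353980346}{1415201} \approx -16502.0$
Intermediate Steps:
$d{\left(F,N \right)} = - 29 N$
$d{\left(291,569 \right)} + \frac{-1136808 - 611837}{1415201} = \left(-29\right) 569 + \frac{-1136808 - 611837}{1415201} = -16501 - \frac{1748645}{1415201} = - \frac{23353980346}{1415201}$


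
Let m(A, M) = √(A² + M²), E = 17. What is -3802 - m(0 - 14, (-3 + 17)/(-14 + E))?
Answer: -3802 - 14*√10/3 ≈ -3816.8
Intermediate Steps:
-3802 - m(0 - 14, (-3 + 17)/(-14 + E)) = -3802 - √((0 - 14)² + ((-3 + 17)/(-14 + 17))²) = -3802 - √((-14)² + (14/3)²) = -3802 - √(196 + (14*(⅓))²) = -3802 - √(196 + (14/3)²) = -3802 - √(196 + 196/9) = -3802 - √(1960/9) = -3802 - 14*√10/3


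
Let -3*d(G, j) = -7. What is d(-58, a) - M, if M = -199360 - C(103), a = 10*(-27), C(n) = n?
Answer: 598396/3 ≈ 1.9947e+5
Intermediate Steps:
a = -270
d(G, j) = 7/3 (d(G, j) = -⅓*(-7) = 7/3)
M = -199463 (M = -199360 - 1*103 = -199360 - 103 = -199463)
d(-58, a) - M = 7/3 - 1*(-199463) = 7/3 + 199463 = 598396/3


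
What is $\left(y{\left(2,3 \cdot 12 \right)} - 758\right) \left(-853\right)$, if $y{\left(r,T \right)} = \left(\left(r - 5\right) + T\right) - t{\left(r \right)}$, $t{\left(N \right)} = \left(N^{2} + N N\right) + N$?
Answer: $626955$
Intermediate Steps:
$t{\left(N \right)} = N + 2 N^{2}$ ($t{\left(N \right)} = \left(N^{2} + N^{2}\right) + N = 2 N^{2} + N = N + 2 N^{2}$)
$y{\left(r,T \right)} = -5 + T + r - r \left(1 + 2 r\right)$ ($y{\left(r,T \right)} = \left(\left(r - 5\right) + T\right) - r \left(1 + 2 r\right) = \left(\left(-5 + r\right) + T\right) - r \left(1 + 2 r\right) = \left(-5 + T + r\right) - r \left(1 + 2 r\right) = -5 + T + r - r \left(1 + 2 r\right)$)
$\left(y{\left(2,3 \cdot 12 \right)} - 758\right) \left(-853\right) = \left(\left(-5 + 3 \cdot 12 - 2 \cdot 2^{2}\right) - 758\right) \left(-853\right) = \left(\left(-5 + 36 - 8\right) - 758\right) \left(-853\right) = \left(23 - 758\right) \left(-853\right) = \left(-735\right) \left(-853\right) = 626955$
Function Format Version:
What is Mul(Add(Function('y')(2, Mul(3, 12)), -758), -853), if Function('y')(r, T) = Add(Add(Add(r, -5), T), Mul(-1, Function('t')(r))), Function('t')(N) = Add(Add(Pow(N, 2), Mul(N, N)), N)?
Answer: 626955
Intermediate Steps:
Function('t')(N) = Add(N, Mul(2, Pow(N, 2))) (Function('t')(N) = Add(Add(Pow(N, 2), Pow(N, 2)), N) = Add(Mul(2, Pow(N, 2)), N) = Add(N, Mul(2, Pow(N, 2))))
Function('y')(r, T) = Add(-5, T, r, Mul(-1, r, Add(1, Mul(2, r)))) (Function('y')(r, T) = Add(Add(Add(r, -5), T), Mul(-1, Mul(r, Add(1, Mul(2, r))))) = Add(Add(Add(-5, r), T), Mul(-1, r, Add(1, Mul(2, r)))) = Add(Add(-5, T, r), Mul(-1, r, Add(1, Mul(2, r)))) = Add(-5, T, r, Mul(-1, r, Add(1, Mul(2, r)))))
Mul(Add(Function('y')(2, Mul(3, 12)), -758), -853) = Mul(Add(Add(-5, Mul(3, 12), Mul(-2, Pow(2, 2))), -758), -853) = Mul(Add(Add(-5, 36, Mul(-2, 4)), -758), -853) = Mul(Add(Add(-5, 36, -8), -758), -853) = Mul(Add(23, -758), -853) = Mul(-735, -853) = 626955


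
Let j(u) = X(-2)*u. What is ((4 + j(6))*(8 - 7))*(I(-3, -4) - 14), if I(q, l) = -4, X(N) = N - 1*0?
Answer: 144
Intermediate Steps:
X(N) = N (X(N) = N + 0 = N)
j(u) = -2*u
((4 + j(6))*(8 - 7))*(I(-3, -4) - 14) = ((4 - 2*6)*(8 - 7))*(-4 - 14) = ((4 - 12)*1)*(-18) = -8*1*(-18) = -8*(-18) = 144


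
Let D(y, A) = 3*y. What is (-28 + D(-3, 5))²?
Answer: 1369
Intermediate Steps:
(-28 + D(-3, 5))² = (-28 + 3*(-3))² = (-28 - 9)² = (-37)² = 1369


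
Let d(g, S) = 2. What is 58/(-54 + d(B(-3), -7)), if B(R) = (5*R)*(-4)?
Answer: -29/26 ≈ -1.1154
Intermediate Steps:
B(R) = -20*R
58/(-54 + d(B(-3), -7)) = 58/(-54 + 2) = 58/(-52) = 58*(-1/52) = -29/26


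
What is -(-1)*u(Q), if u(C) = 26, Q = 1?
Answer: 26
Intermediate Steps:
-(-1)*u(Q) = -(-1)*26 = -1*(-26) = 26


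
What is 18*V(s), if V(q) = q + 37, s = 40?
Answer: 1386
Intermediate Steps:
V(q) = 37 + q
18*V(s) = 18*(37 + 40) = 18*77 = 1386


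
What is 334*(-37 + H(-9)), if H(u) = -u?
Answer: -9352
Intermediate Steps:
334*(-37 + H(-9)) = 334*(-37 - 1*(-9)) = 334*(-37 + 9) = 334*(-28) = -9352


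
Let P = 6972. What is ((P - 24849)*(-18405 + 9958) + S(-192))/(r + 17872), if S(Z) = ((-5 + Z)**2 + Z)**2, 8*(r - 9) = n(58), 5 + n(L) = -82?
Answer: 13138237664/142961 ≈ 91901.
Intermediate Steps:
n(L) = -87 (n(L) = -5 - 82 = -87)
r = -15/8 (r = 9 + (1/8)*(-87) = 9 - 87/8 = -15/8 ≈ -1.8750)
S(Z) = (Z + (-5 + Z)**2)**2
((P - 24849)*(-18405 + 9958) + S(-192))/(r + 17872) = ((6972 - 24849)*(-18405 + 9958) + (-192 + (-5 - 192)**2)**2)/(-15/8 + 17872) = (-17877*(-8447) + (-192 + (-197)**2)**2)/(142961/8) = (151007019 + (-192 + 38809)**2)*(8/142961) = (151007019 + 38617**2)*(8/142961) = (151007019 + 1491272689)*(8/142961) = 1642279708*(8/142961) = 13138237664/142961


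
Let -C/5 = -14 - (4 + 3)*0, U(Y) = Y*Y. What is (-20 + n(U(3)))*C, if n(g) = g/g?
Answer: -1330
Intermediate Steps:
U(Y) = Y²
n(g) = 1
C = 70 (C = -5*(-14 - (4 + 3)*0) = -5*(-14 - 7*0) = -5*(-14 - 1*0) = -5*(-14 + 0) = -5*(-14) = 70)
(-20 + n(U(3)))*C = (-20 + 1)*70 = -19*70 = -1330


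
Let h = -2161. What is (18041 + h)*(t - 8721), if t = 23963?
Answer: 242042960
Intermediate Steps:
(18041 + h)*(t - 8721) = (18041 - 2161)*(23963 - 8721) = 15880*15242 = 242042960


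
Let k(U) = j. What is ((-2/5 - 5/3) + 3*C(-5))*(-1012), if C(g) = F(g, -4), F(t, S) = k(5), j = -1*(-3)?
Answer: -105248/15 ≈ -7016.5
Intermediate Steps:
j = 3
k(U) = 3
F(t, S) = 3
C(g) = 3
((-2/5 - 5/3) + 3*C(-5))*(-1012) = ((-2/5 - 5/3) + 3*3)*(-1012) = ((-2*1/5 - 5*1/3) + 9)*(-1012) = ((-2/5 - 5/3) + 9)*(-1012) = (-31/15 + 9)*(-1012) = (104/15)*(-1012) = -105248/15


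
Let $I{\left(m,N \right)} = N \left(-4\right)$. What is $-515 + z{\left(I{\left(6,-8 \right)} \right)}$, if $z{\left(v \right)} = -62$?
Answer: $-577$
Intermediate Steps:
$I{\left(m,N \right)} = - 4 N$
$-515 + z{\left(I{\left(6,-8 \right)} \right)} = -515 - 62 = -577$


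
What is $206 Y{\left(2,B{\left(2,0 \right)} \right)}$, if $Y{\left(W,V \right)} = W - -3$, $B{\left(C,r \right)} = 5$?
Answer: $1030$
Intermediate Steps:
$Y{\left(W,V \right)} = 3 + W$ ($Y{\left(W,V \right)} = W + 3 = 3 + W$)
$206 Y{\left(2,B{\left(2,0 \right)} \right)} = 206 \left(3 + 2\right) = 206 \cdot 5 = 1030$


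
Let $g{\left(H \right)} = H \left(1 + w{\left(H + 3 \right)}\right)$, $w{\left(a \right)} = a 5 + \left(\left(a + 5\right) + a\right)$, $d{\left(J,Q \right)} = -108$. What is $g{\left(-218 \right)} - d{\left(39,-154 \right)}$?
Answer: $326890$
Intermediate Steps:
$w{\left(a \right)} = 5 + 7 a$ ($w{\left(a \right)} = 5 a + \left(\left(5 + a\right) + a\right) = 5 a + \left(5 + 2 a\right) = 5 + 7 a$)
$g{\left(H \right)} = H \left(27 + 7 H\right)$ ($g{\left(H \right)} = H \left(1 + \left(5 + 7 \left(H + 3\right)\right)\right) = H \left(1 + \left(5 + 7 \left(3 + H\right)\right)\right) = H \left(1 + \left(5 + \left(21 + 7 H\right)\right)\right) = H \left(1 + \left(26 + 7 H\right)\right) = H \left(27 + 7 H\right)$)
$g{\left(-218 \right)} - d{\left(39,-154 \right)} = - 218 \left(27 + 7 \left(-218\right)\right) - -108 = - 218 \left(27 - 1526\right) + 108 = \left(-218\right) \left(-1499\right) + 108 = 326782 + 108 = 326890$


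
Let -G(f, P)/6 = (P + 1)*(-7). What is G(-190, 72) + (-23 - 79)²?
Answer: 13470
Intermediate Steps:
G(f, P) = 42 + 42*P (G(f, P) = -6*(P + 1)*(-7) = -6*(1 + P)*(-7) = -6*(-7 - 7*P) = 42 + 42*P)
G(-190, 72) + (-23 - 79)² = (42 + 42*72) + (-23 - 79)² = (42 + 3024) + (-102)² = 3066 + 10404 = 13470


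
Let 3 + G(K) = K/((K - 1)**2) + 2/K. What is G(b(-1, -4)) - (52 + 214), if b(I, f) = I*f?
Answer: -4825/18 ≈ -268.06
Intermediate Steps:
G(K) = -3 + 2/K + K/(-1 + K)**2 (G(K) = -3 + (K/((K - 1)**2) + 2/K) = -3 + (K/((-1 + K)**2) + 2/K) = -3 + (K/(-1 + K)**2 + 2/K) = -3 + (2/K + K/(-1 + K)**2) = -3 + 2/K + K/(-1 + K)**2)
G(b(-1, -4)) - (52 + 214) = (-3 + 2/((-1*(-4))) + (-1*(-4))/(-1 - 1*(-4))**2) - (52 + 214) = (-3 + 2/4 + 4/(-1 + 4)**2) - 1*266 = (-3 + 2*(1/4) + 4/3**2) - 266 = (-3 + 1/2 + 4*(1/9)) - 266 = (-3 + 1/2 + 4/9) - 266 = -37/18 - 266 = -4825/18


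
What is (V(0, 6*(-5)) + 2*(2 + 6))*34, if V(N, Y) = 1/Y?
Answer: 8143/15 ≈ 542.87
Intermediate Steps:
(V(0, 6*(-5)) + 2*(2 + 6))*34 = (1/(6*(-5)) + 2*(2 + 6))*34 = (1/(-30) + 2*8)*34 = (-1/30 + 16)*34 = (479/30)*34 = 8143/15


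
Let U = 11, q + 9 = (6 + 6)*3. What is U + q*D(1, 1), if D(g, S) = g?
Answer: 38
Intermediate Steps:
q = 27 (q = -9 + (6 + 6)*3 = -9 + 12*3 = -9 + 36 = 27)
U + q*D(1, 1) = 11 + 27*1 = 11 + 27 = 38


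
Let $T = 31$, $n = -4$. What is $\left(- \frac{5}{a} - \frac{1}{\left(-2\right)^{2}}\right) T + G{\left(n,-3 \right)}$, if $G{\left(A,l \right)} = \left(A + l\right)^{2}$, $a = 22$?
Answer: $\frac{1505}{44} \approx 34.205$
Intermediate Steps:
$\left(- \frac{5}{a} - \frac{1}{\left(-2\right)^{2}}\right) T + G{\left(n,-3 \right)} = \left(- \frac{5}{22} - \frac{1}{\left(-2\right)^{2}}\right) 31 + \left(-4 - 3\right)^{2} = \left(\left(-5\right) \frac{1}{22} - \frac{1}{4}\right) 31 + \left(-7\right)^{2} = \left(- \frac{5}{22} - \frac{1}{4}\right) 31 + 49 = \left(- \frac{21}{44}\right) 31 + 49 = - \frac{651}{44} + 49 = \frac{1505}{44}$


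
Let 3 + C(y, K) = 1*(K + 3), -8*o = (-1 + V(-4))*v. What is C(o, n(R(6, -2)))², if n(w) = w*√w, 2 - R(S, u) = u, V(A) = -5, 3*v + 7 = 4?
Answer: 64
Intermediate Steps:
v = -1 (v = -7/3 + (⅓)*4 = -7/3 + 4/3 = -1)
R(S, u) = 2 - u
n(w) = w^(3/2)
o = -¾ (o = -(-1 - 5)*(-1)/8 = -(-3)*(-1)/4 = -⅛*6 = -¾ ≈ -0.75000)
C(y, K) = K (C(y, K) = -3 + 1*(K + 3) = -3 + 1*(3 + K) = -3 + (3 + K) = K)
C(o, n(R(6, -2)))² = ((2 - 1*(-2))^(3/2))² = ((2 + 2)^(3/2))² = (4^(3/2))² = 8² = 64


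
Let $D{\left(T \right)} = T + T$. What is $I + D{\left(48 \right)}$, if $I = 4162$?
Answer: $4258$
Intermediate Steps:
$D{\left(T \right)} = 2 T$
$I + D{\left(48 \right)} = 4162 + 2 \cdot 48 = 4162 + 96 = 4258$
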